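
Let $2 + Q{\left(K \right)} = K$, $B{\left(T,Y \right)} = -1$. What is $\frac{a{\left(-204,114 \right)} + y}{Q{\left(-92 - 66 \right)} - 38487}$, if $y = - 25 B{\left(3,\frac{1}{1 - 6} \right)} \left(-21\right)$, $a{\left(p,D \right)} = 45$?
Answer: $\frac{480}{38647} \approx 0.01242$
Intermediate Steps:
$Q{\left(K \right)} = -2 + K$
$y = -525$ ($y = \left(-25\right) \left(-1\right) \left(-21\right) = 25 \left(-21\right) = -525$)
$\frac{a{\left(-204,114 \right)} + y}{Q{\left(-92 - 66 \right)} - 38487} = \frac{45 - 525}{\left(-2 - 158\right) - 38487} = - \frac{480}{\left(-2 - 158\right) - 38487} = - \frac{480}{-160 - 38487} = - \frac{480}{-38647} = \left(-480\right) \left(- \frac{1}{38647}\right) = \frac{480}{38647}$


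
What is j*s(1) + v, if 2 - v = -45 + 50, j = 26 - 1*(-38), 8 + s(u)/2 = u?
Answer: -899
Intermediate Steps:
s(u) = -16 + 2*u
j = 64 (j = 26 + 38 = 64)
v = -3 (v = 2 - (-45 + 50) = 2 - 1*5 = 2 - 5 = -3)
j*s(1) + v = 64*(-16 + 2*1) - 3 = 64*(-16 + 2) - 3 = 64*(-14) - 3 = -896 - 3 = -899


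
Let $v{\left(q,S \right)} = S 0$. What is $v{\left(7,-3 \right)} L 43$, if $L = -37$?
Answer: $0$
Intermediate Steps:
$v{\left(q,S \right)} = 0$
$v{\left(7,-3 \right)} L 43 = 0 \left(-37\right) 43 = 0 \cdot 43 = 0$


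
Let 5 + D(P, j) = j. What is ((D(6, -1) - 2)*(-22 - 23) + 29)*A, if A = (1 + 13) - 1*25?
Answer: -4279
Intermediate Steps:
D(P, j) = -5 + j
A = -11 (A = 14 - 25 = -11)
((D(6, -1) - 2)*(-22 - 23) + 29)*A = (((-5 - 1) - 2)*(-22 - 23) + 29)*(-11) = ((-6 - 2)*(-45) + 29)*(-11) = (-8*(-45) + 29)*(-11) = (360 + 29)*(-11) = 389*(-11) = -4279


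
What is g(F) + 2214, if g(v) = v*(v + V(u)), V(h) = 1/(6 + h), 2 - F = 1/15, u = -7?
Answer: 498556/225 ≈ 2215.8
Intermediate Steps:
F = 29/15 (F = 2 - 1/15 = 29/15 ≈ 1.9333)
g(v) = v*(-1 + v) (g(v) = v*(v + 1/(6 - 7)) = v*(v + 1/(-1)) = v*(v - 1) = v*(-1 + v))
g(F) + 2214 = 29*(-1 + 29/15)/15 + 2214 = (29/15)*(14/15) + 2214 = 406/225 + 2214 = 498556/225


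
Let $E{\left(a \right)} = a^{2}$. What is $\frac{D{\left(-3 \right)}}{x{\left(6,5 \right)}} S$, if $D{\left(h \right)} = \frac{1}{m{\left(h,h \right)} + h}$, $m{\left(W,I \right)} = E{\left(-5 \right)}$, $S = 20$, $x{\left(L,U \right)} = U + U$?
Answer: $\frac{1}{11} \approx 0.090909$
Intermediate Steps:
$x{\left(L,U \right)} = 2 U$
$m{\left(W,I \right)} = 25$ ($m{\left(W,I \right)} = \left(-5\right)^{2} = 25$)
$D{\left(h \right)} = \frac{1}{25 + h}$
$\frac{D{\left(-3 \right)}}{x{\left(6,5 \right)}} S = \frac{1}{\left(25 - 3\right) 2 \cdot 5} \cdot 20 = \frac{1}{22 \cdot 10} \cdot 20 = \frac{1}{22} \cdot \frac{1}{10} \cdot 20 = \frac{1}{220} \cdot 20 = \frac{1}{11}$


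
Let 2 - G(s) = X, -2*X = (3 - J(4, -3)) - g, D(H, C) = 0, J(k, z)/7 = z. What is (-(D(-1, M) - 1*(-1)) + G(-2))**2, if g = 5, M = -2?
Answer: 441/4 ≈ 110.25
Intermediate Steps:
J(k, z) = 7*z
X = -19/2 (X = -((3 - 7*(-3)) - 1*5)/2 = -((3 - 1*(-21)) - 5)/2 = -((3 + 21) - 5)/2 = -(24 - 5)/2 = -1/2*19 = -19/2 ≈ -9.5000)
G(s) = 23/2 (G(s) = 2 - 1*(-19/2) = 2 + 19/2 = 23/2)
(-(D(-1, M) - 1*(-1)) + G(-2))**2 = (-(0 - 1*(-1)) + 23/2)**2 = (-(0 + 1) + 23/2)**2 = (-1*1 + 23/2)**2 = (-1 + 23/2)**2 = (21/2)**2 = 441/4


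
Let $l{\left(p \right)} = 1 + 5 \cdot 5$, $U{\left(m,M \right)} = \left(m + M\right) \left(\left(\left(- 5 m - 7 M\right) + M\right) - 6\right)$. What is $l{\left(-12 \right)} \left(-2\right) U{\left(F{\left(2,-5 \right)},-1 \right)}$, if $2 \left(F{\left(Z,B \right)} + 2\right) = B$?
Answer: $6435$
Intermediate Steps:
$F{\left(Z,B \right)} = -2 + \frac{B}{2}$
$U{\left(m,M \right)} = \left(M + m\right) \left(-6 - 6 M - 5 m\right)$ ($U{\left(m,M \right)} = \left(M + m\right) \left(\left(\left(- 7 M - 5 m\right) + M\right) - 6\right) = \left(M + m\right) \left(\left(- 6 M - 5 m\right) - 6\right) = \left(M + m\right) \left(-6 - 6 M - 5 m\right)$)
$l{\left(p \right)} = 26$ ($l{\left(p \right)} = 1 + 25 = 26$)
$l{\left(-12 \right)} \left(-2\right) U{\left(F{\left(2,-5 \right)},-1 \right)} = 26 \left(-2\right) \left(\left(-6\right) \left(-1\right) - 6 \left(-2 + \frac{1}{2} \left(-5\right)\right) - 6 \left(-1\right)^{2} - 5 \left(-2 + \frac{1}{2} \left(-5\right)\right)^{2} - - 11 \left(-2 + \frac{1}{2} \left(-5\right)\right)\right) = - 52 \left(6 - 6 \left(-2 - \frac{5}{2}\right) - 6 - 5 \left(-2 - \frac{5}{2}\right)^{2} - - 11 \left(-2 - \frac{5}{2}\right)\right) = - 52 \left(6 - -27 - 6 - 5 \left(- \frac{9}{2}\right)^{2} - \left(-11\right) \left(- \frac{9}{2}\right)\right) = - 52 \left(6 + 27 - 6 - \frac{405}{4} - \frac{99}{2}\right) = \left(-52\right) \left(- \frac{495}{4}\right) = 6435$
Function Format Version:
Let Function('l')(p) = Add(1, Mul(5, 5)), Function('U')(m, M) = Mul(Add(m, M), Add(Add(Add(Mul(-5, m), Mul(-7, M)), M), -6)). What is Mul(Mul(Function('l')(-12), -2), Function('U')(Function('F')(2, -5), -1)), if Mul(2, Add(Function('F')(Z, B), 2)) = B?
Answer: 6435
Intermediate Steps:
Function('F')(Z, B) = Add(-2, Mul(Rational(1, 2), B))
Function('U')(m, M) = Mul(Add(M, m), Add(-6, Mul(-6, M), Mul(-5, m))) (Function('U')(m, M) = Mul(Add(M, m), Add(Add(Add(Mul(-7, M), Mul(-5, m)), M), -6)) = Mul(Add(M, m), Add(Add(Mul(-6, M), Mul(-5, m)), -6)) = Mul(Add(M, m), Add(-6, Mul(-6, M), Mul(-5, m))))
Function('l')(p) = 26 (Function('l')(p) = Add(1, 25) = 26)
Mul(Mul(Function('l')(-12), -2), Function('U')(Function('F')(2, -5), -1)) = Mul(Mul(26, -2), Add(Mul(-6, -1), Mul(-6, Add(-2, Mul(Rational(1, 2), -5))), Mul(-6, Pow(-1, 2)), Mul(-5, Pow(Add(-2, Mul(Rational(1, 2), -5)), 2)), Mul(-11, -1, Add(-2, Mul(Rational(1, 2), -5))))) = Mul(-52, Add(6, Mul(-6, Add(-2, Rational(-5, 2))), Mul(-6, 1), Mul(-5, Pow(Add(-2, Rational(-5, 2)), 2)), Mul(-11, -1, Add(-2, Rational(-5, 2))))) = Mul(-52, Add(6, Mul(-6, Rational(-9, 2)), -6, Mul(-5, Pow(Rational(-9, 2), 2)), Mul(-11, -1, Rational(-9, 2)))) = Mul(-52, Add(6, 27, -6, Mul(-5, Rational(81, 4)), Rational(-99, 2))) = Mul(-52, Add(6, 27, -6, Rational(-405, 4), Rational(-99, 2))) = Mul(-52, Rational(-495, 4)) = 6435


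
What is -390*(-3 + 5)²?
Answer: -1560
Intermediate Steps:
-390*(-3 + 5)² = -390*2² = -390*4 = -1560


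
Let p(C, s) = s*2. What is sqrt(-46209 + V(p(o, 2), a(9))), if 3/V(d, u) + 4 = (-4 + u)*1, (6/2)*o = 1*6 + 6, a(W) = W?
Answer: 3*I*sqrt(5134) ≈ 214.96*I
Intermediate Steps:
o = 4 (o = (1*6 + 6)/3 = (6 + 6)/3 = (1/3)*12 = 4)
p(C, s) = 2*s
V(d, u) = 3/(-8 + u) (V(d, u) = 3/(-4 + (-4 + u)*1) = 3/(-4 + (-4 + u)) = 3/(-8 + u))
sqrt(-46209 + V(p(o, 2), a(9))) = sqrt(-46209 + 3/(-8 + 9)) = sqrt(-46209 + 3/1) = sqrt(-46209 + 3*1) = sqrt(-46209 + 3) = sqrt(-46206) = 3*I*sqrt(5134)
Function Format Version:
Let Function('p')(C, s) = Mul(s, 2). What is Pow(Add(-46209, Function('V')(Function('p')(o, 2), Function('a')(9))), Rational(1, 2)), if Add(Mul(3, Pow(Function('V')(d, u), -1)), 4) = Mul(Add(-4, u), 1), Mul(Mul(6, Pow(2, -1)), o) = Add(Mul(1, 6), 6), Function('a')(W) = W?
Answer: Mul(3, I, Pow(5134, Rational(1, 2))) ≈ Mul(214.96, I)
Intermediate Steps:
o = 4 (o = Mul(Rational(1, 3), Add(Mul(1, 6), 6)) = Mul(Rational(1, 3), Add(6, 6)) = Mul(Rational(1, 3), 12) = 4)
Function('p')(C, s) = Mul(2, s)
Function('V')(d, u) = Mul(3, Pow(Add(-8, u), -1)) (Function('V')(d, u) = Mul(3, Pow(Add(-4, Mul(Add(-4, u), 1)), -1)) = Mul(3, Pow(Add(-4, Add(-4, u)), -1)) = Mul(3, Pow(Add(-8, u), -1)))
Pow(Add(-46209, Function('V')(Function('p')(o, 2), Function('a')(9))), Rational(1, 2)) = Pow(Add(-46209, Mul(3, Pow(Add(-8, 9), -1))), Rational(1, 2)) = Pow(Add(-46209, Mul(3, Pow(1, -1))), Rational(1, 2)) = Pow(Add(-46209, Mul(3, 1)), Rational(1, 2)) = Pow(Add(-46209, 3), Rational(1, 2)) = Pow(-46206, Rational(1, 2)) = Mul(3, I, Pow(5134, Rational(1, 2)))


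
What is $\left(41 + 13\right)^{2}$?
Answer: $2916$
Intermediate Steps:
$\left(41 + 13\right)^{2} = 54^{2} = 2916$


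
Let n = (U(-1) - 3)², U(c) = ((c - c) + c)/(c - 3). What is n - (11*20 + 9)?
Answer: -3543/16 ≈ -221.44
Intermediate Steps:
U(c) = c/(-3 + c) (U(c) = (0 + c)/(-3 + c) = c/(-3 + c))
n = 121/16 (n = (-1/(-3 - 1) - 3)² = (-1/(-4) - 3)² = (-1*(-¼) - 3)² = (¼ - 3)² = (-11/4)² = 121/16 ≈ 7.5625)
n - (11*20 + 9) = 121/16 - (11*20 + 9) = 121/16 - (220 + 9) = 121/16 - 1*229 = 121/16 - 229 = -3543/16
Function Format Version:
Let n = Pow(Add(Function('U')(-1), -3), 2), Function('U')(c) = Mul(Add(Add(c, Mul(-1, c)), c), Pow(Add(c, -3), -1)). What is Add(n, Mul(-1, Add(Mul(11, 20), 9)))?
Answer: Rational(-3543, 16) ≈ -221.44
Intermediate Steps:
Function('U')(c) = Mul(c, Pow(Add(-3, c), -1)) (Function('U')(c) = Mul(Add(0, c), Pow(Add(-3, c), -1)) = Mul(c, Pow(Add(-3, c), -1)))
n = Rational(121, 16) (n = Pow(Add(Mul(-1, Pow(Add(-3, -1), -1)), -3), 2) = Pow(Add(Mul(-1, Pow(-4, -1)), -3), 2) = Pow(Add(Mul(-1, Rational(-1, 4)), -3), 2) = Pow(Add(Rational(1, 4), -3), 2) = Pow(Rational(-11, 4), 2) = Rational(121, 16) ≈ 7.5625)
Add(n, Mul(-1, Add(Mul(11, 20), 9))) = Add(Rational(121, 16), Mul(-1, Add(Mul(11, 20), 9))) = Add(Rational(121, 16), Mul(-1, Add(220, 9))) = Add(Rational(121, 16), Mul(-1, 229)) = Add(Rational(121, 16), -229) = Rational(-3543, 16)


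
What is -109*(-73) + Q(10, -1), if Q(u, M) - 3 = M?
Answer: 7959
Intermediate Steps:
Q(u, M) = 3 + M
-109*(-73) + Q(10, -1) = -109*(-73) + (3 - 1) = 7957 + 2 = 7959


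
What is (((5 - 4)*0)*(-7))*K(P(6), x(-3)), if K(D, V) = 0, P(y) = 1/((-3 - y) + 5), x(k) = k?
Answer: 0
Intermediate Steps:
P(y) = 1/(2 - y)
(((5 - 4)*0)*(-7))*K(P(6), x(-3)) = (((5 - 4)*0)*(-7))*0 = ((1*0)*(-7))*0 = (0*(-7))*0 = 0*0 = 0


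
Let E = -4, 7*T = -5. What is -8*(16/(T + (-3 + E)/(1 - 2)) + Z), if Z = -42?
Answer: 3472/11 ≈ 315.64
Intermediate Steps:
T = -5/7 (T = (⅐)*(-5) = -5/7 ≈ -0.71429)
-8*(16/(T + (-3 + E)/(1 - 2)) + Z) = -8*(16/(-5/7 + (-3 - 4)/(1 - 2)) - 42) = -8*(16/(-5/7 - 7/(-1)) - 42) = -8*(16/(-5/7 - 7*(-1)) - 42) = -8*(16/(-5/7 + 7) - 42) = -8*(16/(44/7) - 42) = -8*(16*(7/44) - 42) = -8*(28/11 - 42) = -8*(-434/11) = 3472/11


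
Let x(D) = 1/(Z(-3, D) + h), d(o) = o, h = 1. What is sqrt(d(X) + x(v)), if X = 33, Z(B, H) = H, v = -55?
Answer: sqrt(10686)/18 ≈ 5.7430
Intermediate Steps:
x(D) = 1/(1 + D) (x(D) = 1/(D + 1) = 1/(1 + D))
sqrt(d(X) + x(v)) = sqrt(33 + 1/(1 - 55)) = sqrt(33 + 1/(-54)) = sqrt(33 - 1/54) = sqrt(1781/54) = sqrt(10686)/18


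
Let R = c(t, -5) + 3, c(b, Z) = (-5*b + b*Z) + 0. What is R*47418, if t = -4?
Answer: 2038974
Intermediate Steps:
c(b, Z) = -5*b + Z*b (c(b, Z) = (-5*b + Z*b) + 0 = -5*b + Z*b)
R = 43 (R = -4*(-5 - 5) + 3 = -4*(-10) + 3 = 40 + 3 = 43)
R*47418 = 43*47418 = 2038974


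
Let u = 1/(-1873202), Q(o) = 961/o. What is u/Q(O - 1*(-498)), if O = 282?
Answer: -390/900073561 ≈ -4.3330e-7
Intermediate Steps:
u = -1/1873202 ≈ -5.3385e-7
u/Q(O - 1*(-498)) = -1/(1873202*(961/(282 - 1*(-498)))) = -1/(1873202*(961/(282 + 498))) = -1/(1873202*(961/780)) = -1/(1873202*(961*(1/780))) = -1/(1873202*961/780) = -1/1873202*780/961 = -390/900073561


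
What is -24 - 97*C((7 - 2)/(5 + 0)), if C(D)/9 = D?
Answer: -897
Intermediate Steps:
C(D) = 9*D
-24 - 97*C((7 - 2)/(5 + 0)) = -24 - 873*(7 - 2)/(5 + 0) = -24 - 873*5/5 = -24 - 873*5*(1/5) = -24 - 873 = -897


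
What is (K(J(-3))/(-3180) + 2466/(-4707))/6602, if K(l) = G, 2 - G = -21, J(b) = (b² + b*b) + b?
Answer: -883349/10980050280 ≈ -8.0450e-5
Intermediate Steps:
J(b) = b + 2*b² (J(b) = (b² + b²) + b = 2*b² + b = b + 2*b²)
G = 23 (G = 2 - 1*(-21) = 2 + 21 = 23)
K(l) = 23
(K(J(-3))/(-3180) + 2466/(-4707))/6602 = (23/(-3180) + 2466/(-4707))/6602 = (23*(-1/3180) + 2466*(-1/4707))*(1/6602) = (-23/3180 - 274/523)*(1/6602) = -883349/1663140*1/6602 = -883349/10980050280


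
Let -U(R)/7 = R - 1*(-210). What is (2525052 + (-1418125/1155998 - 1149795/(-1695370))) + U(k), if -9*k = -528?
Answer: 39039647007622624/15472455231 ≈ 2.5232e+6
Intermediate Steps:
k = 176/3 (k = -⅑*(-528) = 176/3 ≈ 58.667)
U(R) = -1470 - 7*R (U(R) = -7*(R - 1*(-210)) = -7*(R + 210) = -7*(210 + R) = -1470 - 7*R)
(2525052 + (-1418125/1155998 - 1149795/(-1695370))) + U(k) = (2525052 + (-1418125/1155998 - 1149795/(-1695370))) + (-1470 - 7*176/3) = (2525052 + (-1418125*1/1155998 - 1149795*(-1/1695370))) + (-1470 - 1232/3) = (2525052 + (-1418125/1155998 + 229959/339074)) - 5642/3 = (2525052 - 2829173318/5157485077) - 5642/3 = 13022915179475686/5157485077 - 5642/3 = 39039647007622624/15472455231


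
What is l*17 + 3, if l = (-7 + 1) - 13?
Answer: -320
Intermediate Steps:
l = -19 (l = -6 - 13 = -19)
l*17 + 3 = -19*17 + 3 = -323 + 3 = -320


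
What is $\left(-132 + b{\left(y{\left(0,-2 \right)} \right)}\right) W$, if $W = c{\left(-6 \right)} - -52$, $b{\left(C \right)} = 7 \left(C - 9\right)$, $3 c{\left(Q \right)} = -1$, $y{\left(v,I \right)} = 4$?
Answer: $- \frac{25885}{3} \approx -8628.3$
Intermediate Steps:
$c{\left(Q \right)} = - \frac{1}{3}$ ($c{\left(Q \right)} = \frac{1}{3} \left(-1\right) = - \frac{1}{3}$)
$b{\left(C \right)} = -63 + 7 C$ ($b{\left(C \right)} = 7 \left(-9 + C\right) = -63 + 7 C$)
$W = \frac{155}{3}$ ($W = - \frac{1}{3} - -52 = - \frac{1}{3} + 52 = \frac{155}{3} \approx 51.667$)
$\left(-132 + b{\left(y{\left(0,-2 \right)} \right)}\right) W = \left(-132 + \left(-63 + 7 \cdot 4\right)\right) \frac{155}{3} = \left(-132 + \left(-63 + 28\right)\right) \frac{155}{3} = \left(-132 - 35\right) \frac{155}{3} = \left(-167\right) \frac{155}{3} = - \frac{25885}{3}$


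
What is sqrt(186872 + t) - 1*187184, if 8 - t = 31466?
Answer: -187184 + sqrt(155414) ≈ -1.8679e+5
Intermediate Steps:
t = -31458 (t = 8 - 1*31466 = 8 - 31466 = -31458)
sqrt(186872 + t) - 1*187184 = sqrt(186872 - 31458) - 1*187184 = sqrt(155414) - 187184 = -187184 + sqrt(155414)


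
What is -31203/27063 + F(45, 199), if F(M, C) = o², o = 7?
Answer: 143876/3007 ≈ 47.847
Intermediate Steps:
F(M, C) = 49 (F(M, C) = 7² = 49)
-31203/27063 + F(45, 199) = -31203/27063 + 49 = -31203*1/27063 + 49 = -3467/3007 + 49 = 143876/3007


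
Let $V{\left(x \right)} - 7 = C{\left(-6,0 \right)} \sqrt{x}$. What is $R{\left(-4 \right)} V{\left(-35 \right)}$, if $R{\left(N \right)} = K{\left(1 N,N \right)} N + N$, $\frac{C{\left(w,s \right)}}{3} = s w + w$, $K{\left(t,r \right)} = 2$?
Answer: $-84 + 216 i \sqrt{35} \approx -84.0 + 1277.9 i$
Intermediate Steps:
$C{\left(w,s \right)} = 3 w + 3 s w$ ($C{\left(w,s \right)} = 3 \left(s w + w\right) = 3 \left(w + s w\right) = 3 w + 3 s w$)
$V{\left(x \right)} = 7 - 18 \sqrt{x}$ ($V{\left(x \right)} = 7 + 3 \left(-6\right) \left(1 + 0\right) \sqrt{x} = 7 + 3 \left(-6\right) 1 \sqrt{x} = 7 - 18 \sqrt{x}$)
$R{\left(N \right)} = 3 N$ ($R{\left(N \right)} = 2 N + N = 3 N$)
$R{\left(-4 \right)} V{\left(-35 \right)} = 3 \left(-4\right) \left(7 - 18 \sqrt{-35}\right) = - 12 \left(7 - 18 i \sqrt{35}\right) = -84 + 216 i \sqrt{35}$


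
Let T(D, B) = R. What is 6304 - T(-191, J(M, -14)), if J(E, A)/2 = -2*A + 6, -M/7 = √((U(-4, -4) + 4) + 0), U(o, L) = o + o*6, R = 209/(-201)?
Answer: 1267313/201 ≈ 6305.0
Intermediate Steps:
R = -209/201 (R = 209*(-1/201) = -209/201 ≈ -1.0398)
U(o, L) = 7*o (U(o, L) = o + 6*o = 7*o)
M = -14*I*√6 (M = -7*√((7*(-4) + 4) + 0) = -7*√((-28 + 4) + 0) = -7*√(-24 + 0) = -14*I*√6 ≈ -34.293*I)
J(E, A) = 12 - 4*A (J(E, A) = 2*(-2*A + 6) = 2*(6 - 2*A) = 12 - 4*A)
T(D, B) = -209/201
6304 - T(-191, J(M, -14)) = 6304 - 1*(-209/201) = 6304 + 209/201 = 1267313/201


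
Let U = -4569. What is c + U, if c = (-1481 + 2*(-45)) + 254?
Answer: -5886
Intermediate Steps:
c = -1317 (c = (-1481 - 90) + 254 = -1571 + 254 = -1317)
c + U = -1317 - 4569 = -5886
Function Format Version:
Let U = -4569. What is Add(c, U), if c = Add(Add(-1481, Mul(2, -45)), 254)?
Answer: -5886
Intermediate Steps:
c = -1317 (c = Add(Add(-1481, -90), 254) = Add(-1571, 254) = -1317)
Add(c, U) = Add(-1317, -4569) = -5886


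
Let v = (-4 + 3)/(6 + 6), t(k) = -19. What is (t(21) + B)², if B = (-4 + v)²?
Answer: 112225/20736 ≈ 5.4121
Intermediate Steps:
v = -1/12 ≈ -0.083333
B = 2401/144 (B = (-4 - 1/12)² = (-49/12)² = 2401/144 ≈ 16.674)
(t(21) + B)² = (-19 + 2401/144)² = (-335/144)² = 112225/20736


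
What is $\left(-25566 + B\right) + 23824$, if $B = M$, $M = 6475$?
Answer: $4733$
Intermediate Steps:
$B = 6475$
$\left(-25566 + B\right) + 23824 = \left(-25566 + 6475\right) + 23824 = -19091 + 23824 = 4733$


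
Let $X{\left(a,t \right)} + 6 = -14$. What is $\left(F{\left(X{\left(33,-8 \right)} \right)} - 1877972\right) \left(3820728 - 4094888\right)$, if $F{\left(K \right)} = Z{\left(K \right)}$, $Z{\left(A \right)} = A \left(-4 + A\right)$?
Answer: $514733206720$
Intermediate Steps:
$X{\left(a,t \right)} = -20$ ($X{\left(a,t \right)} = -6 - 14 = -20$)
$F{\left(K \right)} = K \left(-4 + K\right)$
$\left(F{\left(X{\left(33,-8 \right)} \right)} - 1877972\right) \left(3820728 - 4094888\right) = \left(- 20 \left(-4 - 20\right) - 1877972\right) \left(3820728 - 4094888\right) = \left(\left(-20\right) \left(-24\right) - 1877972\right) \left(-274160\right) = \left(480 - 1877972\right) \left(-274160\right) = \left(-1877492\right) \left(-274160\right) = 514733206720$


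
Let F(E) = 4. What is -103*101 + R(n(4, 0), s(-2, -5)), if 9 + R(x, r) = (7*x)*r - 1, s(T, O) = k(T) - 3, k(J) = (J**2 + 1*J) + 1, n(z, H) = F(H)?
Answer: -10413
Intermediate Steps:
n(z, H) = 4
k(J) = 1 + J + J**2 (k(J) = (J**2 + J) + 1 = (J + J**2) + 1 = 1 + J + J**2)
s(T, O) = -2 + T + T**2 (s(T, O) = (1 + T + T**2) - 3 = -2 + T + T**2)
R(x, r) = -10 + 7*r*x (R(x, r) = -9 + ((7*x)*r - 1) = -9 + (7*r*x - 1) = -9 + (-1 + 7*r*x) = -10 + 7*r*x)
-103*101 + R(n(4, 0), s(-2, -5)) = -103*101 + (-10 + 7*(-2 - 2 + (-2)**2)*4) = -10403 + (-10 + 7*(-2 - 2 + 4)*4) = -10403 + (-10 + 7*0*4) = -10403 + (-10 + 0) = -10403 - 10 = -10413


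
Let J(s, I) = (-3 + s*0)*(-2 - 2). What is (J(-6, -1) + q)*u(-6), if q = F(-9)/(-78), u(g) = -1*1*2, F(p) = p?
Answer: -315/13 ≈ -24.231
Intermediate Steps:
u(g) = -2 (u(g) = -1*2 = -2)
J(s, I) = 12 (J(s, I) = (-3 + 0)*(-4) = -3*(-4) = 12)
q = 3/26 (q = -9/(-78) = -9*(-1/78) = 3/26 ≈ 0.11538)
(J(-6, -1) + q)*u(-6) = (12 + 3/26)*(-2) = (315/26)*(-2) = -315/13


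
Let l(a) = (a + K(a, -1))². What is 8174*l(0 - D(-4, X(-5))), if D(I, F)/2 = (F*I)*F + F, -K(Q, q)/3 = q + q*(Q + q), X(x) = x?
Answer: 5767574400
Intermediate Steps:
K(Q, q) = -3*q - 3*q*(Q + q) (K(Q, q) = -3*(q + q*(Q + q)) = -3*q - 3*q*(Q + q))
D(I, F) = 2*F + 2*I*F² (D(I, F) = 2*((F*I)*F + F) = 2*(I*F² + F) = 2*(F + I*F²) = 2*F + 2*I*F²)
l(a) = 16*a² (l(a) = (a - 3*(-1)*(1 + a - 1))² = (a - 3*(-1)*a)² = (a + 3*a)² = (4*a)² = 16*a²)
8174*l(0 - D(-4, X(-5))) = 8174*(16*(0 - 2*(-5)*(1 - 5*(-4)))²) = 8174*(16*(0 - 2*(-5)*(1 + 20))²) = 8174*(16*(0 - 2*(-5)*21)²) = 8174*(16*(0 - 1*(-210))²) = 8174*(16*(0 + 210)²) = 8174*(16*210²) = 8174*(16*44100) = 8174*705600 = 5767574400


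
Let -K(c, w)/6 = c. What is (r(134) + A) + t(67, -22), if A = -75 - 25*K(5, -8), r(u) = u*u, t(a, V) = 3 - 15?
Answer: 18619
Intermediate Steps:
t(a, V) = -12
K(c, w) = -6*c
r(u) = u²
A = 675 (A = -75 - (-150)*5 = -75 - 25*(-30) = -75 + 750 = 675)
(r(134) + A) + t(67, -22) = (134² + 675) - 12 = (17956 + 675) - 12 = 18631 - 12 = 18619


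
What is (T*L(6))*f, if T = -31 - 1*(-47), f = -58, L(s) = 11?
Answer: -10208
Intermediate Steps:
T = 16 (T = -31 + 47 = 16)
(T*L(6))*f = (16*11)*(-58) = 176*(-58) = -10208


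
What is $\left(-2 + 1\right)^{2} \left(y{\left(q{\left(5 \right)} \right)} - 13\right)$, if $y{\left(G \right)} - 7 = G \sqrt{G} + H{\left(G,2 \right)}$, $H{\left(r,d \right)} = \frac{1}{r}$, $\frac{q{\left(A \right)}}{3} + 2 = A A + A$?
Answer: $- \frac{503}{84} + 168 \sqrt{21} \approx 763.88$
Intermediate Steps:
$q{\left(A \right)} = -6 + 3 A + 3 A^{2}$ ($q{\left(A \right)} = -6 + 3 \left(A A + A\right) = -6 + 3 \left(A^{2} + A\right) = -6 + 3 \left(A + A^{2}\right) = -6 + \left(3 A + 3 A^{2}\right) = -6 + 3 A + 3 A^{2}$)
$y{\left(G \right)} = 7 + \frac{1}{G} + G^{\frac{3}{2}}$ ($y{\left(G \right)} = 7 + \left(G \sqrt{G} + \frac{1}{G}\right) = 7 + \left(G^{\frac{3}{2}} + \frac{1}{G}\right) = 7 + \left(\frac{1}{G} + G^{\frac{3}{2}}\right) = 7 + \frac{1}{G} + G^{\frac{3}{2}}$)
$\left(-2 + 1\right)^{2} \left(y{\left(q{\left(5 \right)} \right)} - 13\right) = \left(-2 + 1\right)^{2} \left(\left(7 + \frac{1}{-6 + 3 \cdot 5 + 3 \cdot 5^{2}} + \left(-6 + 3 \cdot 5 + 3 \cdot 5^{2}\right)^{\frac{3}{2}}\right) - 13\right) = \left(-1\right)^{2} \left(\left(7 + \frac{1}{-6 + 15 + 3 \cdot 25} + \left(-6 + 15 + 3 \cdot 25\right)^{\frac{3}{2}}\right) - 13\right) = 1 \left(\left(7 + \frac{1}{-6 + 15 + 75} + \left(-6 + 15 + 75\right)^{\frac{3}{2}}\right) - 13\right) = 1 \left(\left(7 + \frac{1}{84} + 84^{\frac{3}{2}}\right) - 13\right) = 1 \left(\left(7 + \frac{1}{84} + 168 \sqrt{21}\right) - 13\right) = 1 \left(\left(\frac{589}{84} + 168 \sqrt{21}\right) - 13\right) = 1 \left(- \frac{503}{84} + 168 \sqrt{21}\right) = - \frac{503}{84} + 168 \sqrt{21}$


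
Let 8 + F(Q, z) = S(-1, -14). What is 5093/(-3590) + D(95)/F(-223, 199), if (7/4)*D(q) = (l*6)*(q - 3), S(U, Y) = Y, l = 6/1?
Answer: -24172321/276430 ≈ -87.445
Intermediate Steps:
l = 6 (l = 6*1 = 6)
F(Q, z) = -22 (F(Q, z) = -8 - 14 = -22)
D(q) = -432/7 + 144*q/7 (D(q) = 4*((6*6)*(q - 3))/7 = 4*(36*(-3 + q))/7 = 4*(-108 + 36*q)/7 = -432/7 + 144*q/7)
5093/(-3590) + D(95)/F(-223, 199) = 5093/(-3590) + (-432/7 + (144/7)*95)/(-22) = 5093*(-1/3590) + (-432/7 + 13680/7)*(-1/22) = -5093/3590 + (13248/7)*(-1/22) = -5093/3590 - 6624/77 = -24172321/276430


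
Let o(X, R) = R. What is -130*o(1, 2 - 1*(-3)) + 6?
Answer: -644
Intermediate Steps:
-130*o(1, 2 - 1*(-3)) + 6 = -130*(2 - 1*(-3)) + 6 = -130*(2 + 3) + 6 = -130*5 + 6 = -650 + 6 = -644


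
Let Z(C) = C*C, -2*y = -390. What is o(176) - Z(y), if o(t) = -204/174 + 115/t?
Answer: -194082249/5104 ≈ -38026.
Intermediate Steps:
o(t) = -34/29 + 115/t (o(t) = -204*1/174 + 115/t = -34/29 + 115/t)
y = 195 (y = -½*(-390) = 195)
Z(C) = C²
o(176) - Z(y) = (-34/29 + 115/176) - 1*195² = (-34/29 + 115*(1/176)) - 1*38025 = (-34/29 + 115/176) - 38025 = -2649/5104 - 38025 = -194082249/5104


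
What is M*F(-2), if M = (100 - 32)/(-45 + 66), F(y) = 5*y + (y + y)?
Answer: -136/3 ≈ -45.333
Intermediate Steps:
F(y) = 7*y (F(y) = 5*y + 2*y = 7*y)
M = 68/21 ≈ 3.2381
M*F(-2) = 68*(7*(-2))/21 = (68/21)*(-14) = -136/3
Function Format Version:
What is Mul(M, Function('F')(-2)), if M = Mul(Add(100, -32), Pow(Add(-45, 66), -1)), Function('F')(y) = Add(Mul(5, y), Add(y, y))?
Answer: Rational(-136, 3) ≈ -45.333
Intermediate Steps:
Function('F')(y) = Mul(7, y) (Function('F')(y) = Add(Mul(5, y), Mul(2, y)) = Mul(7, y))
M = Rational(68, 21) (M = Mul(68, Pow(21, -1)) = Mul(68, Rational(1, 21)) = Rational(68, 21) ≈ 3.2381)
Mul(M, Function('F')(-2)) = Mul(Rational(68, 21), Mul(7, -2)) = Mul(Rational(68, 21), -14) = Rational(-136, 3)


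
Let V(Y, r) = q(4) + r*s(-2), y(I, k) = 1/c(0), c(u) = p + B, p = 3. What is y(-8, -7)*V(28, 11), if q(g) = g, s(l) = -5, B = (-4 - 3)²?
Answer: -51/52 ≈ -0.98077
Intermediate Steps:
B = 49 (B = (-7)² = 49)
c(u) = 52 (c(u) = 3 + 49 = 52)
y(I, k) = 1/52
V(Y, r) = 4 - 5*r (V(Y, r) = 4 + r*(-5) = 4 - 5*r)
y(-8, -7)*V(28, 11) = (4 - 5*11)/52 = (4 - 55)/52 = (1/52)*(-51) = -51/52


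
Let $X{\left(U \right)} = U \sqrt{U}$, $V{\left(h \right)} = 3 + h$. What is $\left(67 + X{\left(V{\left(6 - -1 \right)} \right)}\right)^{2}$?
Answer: $5489 + 1340 \sqrt{10} \approx 9726.5$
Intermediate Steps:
$X{\left(U \right)} = U^{\frac{3}{2}}$
$\left(67 + X{\left(V{\left(6 - -1 \right)} \right)}\right)^{2} = \left(67 + \left(3 + \left(6 - -1\right)\right)^{\frac{3}{2}}\right)^{2} = \left(67 + \left(3 + \left(6 + 1\right)\right)^{\frac{3}{2}}\right)^{2} = \left(67 + \left(3 + 7\right)^{\frac{3}{2}}\right)^{2} = \left(67 + 10^{\frac{3}{2}}\right)^{2} = \left(67 + 10 \sqrt{10}\right)^{2}$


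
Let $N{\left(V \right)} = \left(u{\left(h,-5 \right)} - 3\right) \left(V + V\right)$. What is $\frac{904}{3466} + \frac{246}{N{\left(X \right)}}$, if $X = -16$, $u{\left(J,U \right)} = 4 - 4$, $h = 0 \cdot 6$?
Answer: $\frac{78285}{27728} \approx 2.8233$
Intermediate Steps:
$h = 0$
$u{\left(J,U \right)} = 0$
$N{\left(V \right)} = - 6 V$ ($N{\left(V \right)} = \left(0 - 3\right) \left(V + V\right) = - 3 \cdot 2 V = - 6 V$)
$\frac{904}{3466} + \frac{246}{N{\left(X \right)}} = \frac{904}{3466} + \frac{246}{\left(-6\right) \left(-16\right)} = 904 \cdot \frac{1}{3466} + \frac{246}{96} = \frac{452}{1733} + 246 \cdot \frac{1}{96} = \frac{452}{1733} + \frac{41}{16} = \frac{78285}{27728}$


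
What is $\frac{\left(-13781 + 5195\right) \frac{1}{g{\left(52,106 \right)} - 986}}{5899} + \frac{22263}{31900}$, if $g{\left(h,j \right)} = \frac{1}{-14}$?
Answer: $\frac{33033407007}{47232703100} \approx 0.69938$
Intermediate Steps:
$g{\left(h,j \right)} = - \frac{1}{14}$
$\frac{\left(-13781 + 5195\right) \frac{1}{g{\left(52,106 \right)} - 986}}{5899} + \frac{22263}{31900} = \frac{\left(-13781 + 5195\right) \frac{1}{- \frac{1}{14} - 986}}{5899} + \frac{22263}{31900} = - \frac{8586}{- \frac{13805}{14}} \cdot \frac{1}{5899} + 22263 \cdot \frac{1}{31900} = \left(-8586\right) \left(- \frac{14}{13805}\right) \frac{1}{5899} + \frac{22263}{31900} = \frac{120204}{13805} \cdot \frac{1}{5899} + \frac{22263}{31900} = \frac{120204}{81435695} + \frac{22263}{31900} = \frac{33033407007}{47232703100}$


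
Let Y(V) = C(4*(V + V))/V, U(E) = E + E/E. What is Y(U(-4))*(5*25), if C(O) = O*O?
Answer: -24000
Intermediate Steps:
U(E) = 1 + E (U(E) = E + 1 = 1 + E)
C(O) = O**2
Y(V) = 64*V (Y(V) = (4*(V + V))**2/V = (4*(2*V))**2/V = (8*V)**2/V = (64*V**2)/V = 64*V)
Y(U(-4))*(5*25) = (64*(1 - 4))*(5*25) = (64*(-3))*125 = -192*125 = -24000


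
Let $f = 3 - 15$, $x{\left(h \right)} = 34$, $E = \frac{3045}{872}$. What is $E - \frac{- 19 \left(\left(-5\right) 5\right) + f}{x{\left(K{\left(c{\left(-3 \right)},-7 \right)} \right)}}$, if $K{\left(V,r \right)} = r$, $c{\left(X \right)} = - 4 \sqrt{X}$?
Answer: $- \frac{150103}{14824} \approx -10.126$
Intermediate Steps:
$E = \frac{3045}{872}$ ($E = 3045 \cdot \frac{1}{872} = \frac{3045}{872} \approx 3.492$)
$f = -12$ ($f = 3 - 15 = -12$)
$E - \frac{- 19 \left(\left(-5\right) 5\right) + f}{x{\left(K{\left(c{\left(-3 \right)},-7 \right)} \right)}} = \frac{3045}{872} - \frac{- 19 \left(\left(-5\right) 5\right) - 12}{34} = \frac{3045}{872} - \left(\left(-19\right) \left(-25\right) - 12\right) \frac{1}{34} = \frac{3045}{872} - \left(475 - 12\right) \frac{1}{34} = \frac{3045}{872} - 463 \cdot \frac{1}{34} = \frac{3045}{872} - \frac{463}{34} = - \frac{150103}{14824}$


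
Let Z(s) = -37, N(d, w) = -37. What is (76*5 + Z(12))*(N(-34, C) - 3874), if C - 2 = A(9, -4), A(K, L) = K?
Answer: -1341473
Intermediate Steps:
C = 11 (C = 2 + 9 = 11)
(76*5 + Z(12))*(N(-34, C) - 3874) = (76*5 - 37)*(-37 - 3874) = (380 - 37)*(-3911) = 343*(-3911) = -1341473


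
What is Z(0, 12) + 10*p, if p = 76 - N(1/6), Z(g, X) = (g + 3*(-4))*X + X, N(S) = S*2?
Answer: 1874/3 ≈ 624.67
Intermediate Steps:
N(S) = 2*S
Z(g, X) = X + X*(-12 + g) (Z(g, X) = (g - 12)*X + X = (-12 + g)*X + X = X*(-12 + g) + X = X + X*(-12 + g))
p = 227/3 (p = 76 - 2/6 = 76 - 1*1/3 = 76 - 1/3 = 227/3 ≈ 75.667)
Z(0, 12) + 10*p = 12*(-11 + 0) + 10*(227/3) = 12*(-11) + 2270/3 = -132 + 2270/3 = 1874/3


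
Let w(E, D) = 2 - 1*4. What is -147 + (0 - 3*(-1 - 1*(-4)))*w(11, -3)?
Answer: -129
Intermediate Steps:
w(E, D) = -2 (w(E, D) = 2 - 4 = -2)
-147 + (0 - 3*(-1 - 1*(-4)))*w(11, -3) = -147 + (0 - 3*(-1 - 1*(-4)))*(-2) = -147 + (0 - 3*(-1 + 4))*(-2) = -147 + (0 - 3*3)*(-2) = -147 + (0 - 9)*(-2) = -147 - 9*(-2) = -147 + 18 = -129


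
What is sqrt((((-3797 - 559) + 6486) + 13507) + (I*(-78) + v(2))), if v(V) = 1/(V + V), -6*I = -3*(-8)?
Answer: sqrt(63797)/2 ≈ 126.29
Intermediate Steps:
I = -4 (I = -(-1)*(-8)/2 = -1/6*24 = -4)
v(V) = 1/(2*V)
sqrt((((-3797 - 559) + 6486) + 13507) + (I*(-78) + v(2))) = sqrt((((-3797 - 559) + 6486) + 13507) + (-4*(-78) + (1/2)/2)) = sqrt(((-4356 + 6486) + 13507) + (312 + (1/2)*(1/2))) = sqrt((2130 + 13507) + (312 + 1/4)) = sqrt(15637 + 1249/4) = sqrt(63797/4) = sqrt(63797)/2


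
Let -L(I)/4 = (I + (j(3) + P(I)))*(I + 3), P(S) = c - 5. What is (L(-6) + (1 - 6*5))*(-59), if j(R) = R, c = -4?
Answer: 10207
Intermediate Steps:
P(S) = -9 (P(S) = -4 - 5 = -9)
L(I) = -4*(-6 + I)*(3 + I) (L(I) = -4*(I + (3 - 9))*(I + 3) = -4*(I - 6)*(3 + I) = -4*(-6 + I)*(3 + I))
(L(-6) + (1 - 6*5))*(-59) = ((72 - 4*(-6)² + 12*(-6)) + (1 - 6*5))*(-59) = ((72 - 4*36 - 72) + (1 - 30))*(-59) = ((72 - 144 - 72) - 29)*(-59) = (-144 - 29)*(-59) = -173*(-59) = 10207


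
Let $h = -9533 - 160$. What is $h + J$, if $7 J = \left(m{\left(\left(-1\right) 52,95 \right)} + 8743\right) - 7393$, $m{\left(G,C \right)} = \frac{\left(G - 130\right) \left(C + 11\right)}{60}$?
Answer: $- \frac{1002338}{105} \approx -9546.1$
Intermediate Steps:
$h = -9693$ ($h = -9533 - 160 = -9693$)
$m{\left(G,C \right)} = \frac{\left(-130 + G\right) \left(11 + C\right)}{60}$ ($m{\left(G,C \right)} = \left(-130 + G\right) \left(11 + C\right) \frac{1}{60} = \frac{\left(-130 + G\right) \left(11 + C\right)}{60}$)
$J = \frac{15427}{105}$ ($J = \frac{\left(\left(- \frac{143}{6} - \frac{1235}{6} + \frac{11 \left(\left(-1\right) 52\right)}{60} + \frac{1}{60} \cdot 95 \left(\left(-1\right) 52\right)\right) + 8743\right) - 7393}{7} = \frac{\left(\left(- \frac{143}{6} - \frac{1235}{6} + \frac{11}{60} \left(-52\right) + \frac{1}{60} \cdot 95 \left(-52\right)\right) + 8743\right) - 7393}{7} = \frac{\left(\left(- \frac{143}{6} - \frac{1235}{6} - \frac{143}{15} - \frac{247}{3}\right) + 8743\right) - 7393}{7} = \frac{\left(- \frac{4823}{15} + 8743\right) - 7393}{7} = \frac{\frac{126322}{15} - 7393}{7} = \frac{1}{7} \cdot \frac{15427}{15} = \frac{15427}{105} \approx 146.92$)
$h + J = -9693 + \frac{15427}{105} = - \frac{1002338}{105}$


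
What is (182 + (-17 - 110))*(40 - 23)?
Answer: 935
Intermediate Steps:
(182 + (-17 - 110))*(40 - 23) = (182 - 127)*17 = 55*17 = 935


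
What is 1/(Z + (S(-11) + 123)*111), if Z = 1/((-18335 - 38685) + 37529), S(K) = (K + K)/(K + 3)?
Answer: 77964/1088240999 ≈ 7.1642e-5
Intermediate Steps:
S(K) = 2*K/(3 + K) (S(K) = (2*K)/(3 + K) = 2*K/(3 + K))
Z = -1/19491 (Z = 1/(-57020 + 37529) = 1/(-19491) = -1/19491 ≈ -5.1306e-5)
1/(Z + (S(-11) + 123)*111) = 1/(-1/19491 + (2*(-11)/(3 - 11) + 123)*111) = 1/(-1/19491 + (2*(-11)/(-8) + 123)*111) = 1/(-1/19491 + (2*(-11)*(-1/8) + 123)*111) = 1/(-1/19491 + (11/4 + 123)*111) = 1/(-1/19491 + (503/4)*111) = 1/(-1/19491 + 55833/4) = 1/(1088240999/77964) = 77964/1088240999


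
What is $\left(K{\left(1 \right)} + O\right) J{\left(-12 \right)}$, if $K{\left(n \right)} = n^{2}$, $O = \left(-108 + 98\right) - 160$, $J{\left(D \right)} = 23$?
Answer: $-3887$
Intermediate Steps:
$O = -170$ ($O = -10 - 160 = -170$)
$\left(K{\left(1 \right)} + O\right) J{\left(-12 \right)} = \left(1^{2} - 170\right) 23 = \left(1 - 170\right) 23 = \left(-169\right) 23 = -3887$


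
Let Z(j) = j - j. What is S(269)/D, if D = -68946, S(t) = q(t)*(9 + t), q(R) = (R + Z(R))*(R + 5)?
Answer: -10245134/34473 ≈ -297.19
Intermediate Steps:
Z(j) = 0
q(R) = R*(5 + R) (q(R) = (R + 0)*(R + 5) = R*(5 + R))
S(t) = t*(5 + t)*(9 + t) (S(t) = (t*(5 + t))*(9 + t) = t*(5 + t)*(9 + t))
S(269)/D = (269*(5 + 269)*(9 + 269))/(-68946) = (269*274*278)*(-1/68946) = 20490268*(-1/68946) = -10245134/34473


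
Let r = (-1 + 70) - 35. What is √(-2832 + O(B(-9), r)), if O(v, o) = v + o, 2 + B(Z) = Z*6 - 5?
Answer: I*√2859 ≈ 53.47*I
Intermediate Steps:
r = 34 (r = 69 - 35 = 34)
B(Z) = -7 + 6*Z (B(Z) = -2 + (Z*6 - 5) = -2 + (6*Z - 5) = -2 + (-5 + 6*Z) = -7 + 6*Z)
O(v, o) = o + v
√(-2832 + O(B(-9), r)) = √(-2832 + (34 + (-7 + 6*(-9)))) = √(-2832 + (34 + (-7 - 54))) = √(-2832 + (34 - 61)) = √(-2832 - 27) = √(-2859) = I*√2859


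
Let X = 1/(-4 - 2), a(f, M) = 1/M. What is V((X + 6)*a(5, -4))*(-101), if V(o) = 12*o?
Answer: 3535/2 ≈ 1767.5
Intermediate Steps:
a(f, M) = 1/M
X = -1/6 (X = 1/(-6) = -1/6 ≈ -0.16667)
V((X + 6)*a(5, -4))*(-101) = (12*((-1/6 + 6)/(-4)))*(-101) = (12*((35/6)*(-1/4)))*(-101) = (12*(-35/24))*(-101) = -35/2*(-101) = 3535/2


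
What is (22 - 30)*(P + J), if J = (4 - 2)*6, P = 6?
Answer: -144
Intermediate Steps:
J = 12 (J = 2*6 = 12)
(22 - 30)*(P + J) = (22 - 30)*(6 + 12) = -8*18 = -144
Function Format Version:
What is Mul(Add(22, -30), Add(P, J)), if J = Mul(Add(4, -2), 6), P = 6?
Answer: -144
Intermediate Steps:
J = 12 (J = Mul(2, 6) = 12)
Mul(Add(22, -30), Add(P, J)) = Mul(Add(22, -30), Add(6, 12)) = Mul(-8, 18) = -144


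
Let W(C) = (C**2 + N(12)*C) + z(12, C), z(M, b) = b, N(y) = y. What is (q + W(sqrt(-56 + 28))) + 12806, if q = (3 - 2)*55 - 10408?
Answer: 2425 + 26*I*sqrt(7) ≈ 2425.0 + 68.79*I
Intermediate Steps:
q = -10353 (q = 1*55 - 10408 = 55 - 10408 = -10353)
W(C) = C**2 + 13*C (W(C) = (C**2 + 12*C) + C = C**2 + 13*C)
(q + W(sqrt(-56 + 28))) + 12806 = (-10353 + sqrt(-56 + 28)*(13 + sqrt(-56 + 28))) + 12806 = (-10353 + sqrt(-28)*(13 + sqrt(-28))) + 12806 = (-10353 + (2*I*sqrt(7))*(13 + 2*I*sqrt(7))) + 12806 = (-10353 + 2*I*sqrt(7)*(13 + 2*I*sqrt(7))) + 12806 = 2453 + 2*I*sqrt(7)*(13 + 2*I*sqrt(7))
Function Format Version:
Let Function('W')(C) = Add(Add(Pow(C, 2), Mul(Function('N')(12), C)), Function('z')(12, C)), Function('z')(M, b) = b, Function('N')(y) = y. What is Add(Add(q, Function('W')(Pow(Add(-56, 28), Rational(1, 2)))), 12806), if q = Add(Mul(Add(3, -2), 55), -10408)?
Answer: Add(2425, Mul(26, I, Pow(7, Rational(1, 2)))) ≈ Add(2425.0, Mul(68.790, I))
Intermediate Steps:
q = -10353 (q = Add(Mul(1, 55), -10408) = Add(55, -10408) = -10353)
Function('W')(C) = Add(Pow(C, 2), Mul(13, C)) (Function('W')(C) = Add(Add(Pow(C, 2), Mul(12, C)), C) = Add(Pow(C, 2), Mul(13, C)))
Add(Add(q, Function('W')(Pow(Add(-56, 28), Rational(1, 2)))), 12806) = Add(Add(-10353, Mul(Pow(Add(-56, 28), Rational(1, 2)), Add(13, Pow(Add(-56, 28), Rational(1, 2))))), 12806) = Add(Add(-10353, Mul(Pow(-28, Rational(1, 2)), Add(13, Pow(-28, Rational(1, 2))))), 12806) = Add(Add(-10353, Mul(Mul(2, I, Pow(7, Rational(1, 2))), Add(13, Mul(2, I, Pow(7, Rational(1, 2)))))), 12806) = Add(Add(-10353, Mul(2, I, Pow(7, Rational(1, 2)), Add(13, Mul(2, I, Pow(7, Rational(1, 2)))))), 12806) = Add(2453, Mul(2, I, Pow(7, Rational(1, 2)), Add(13, Mul(2, I, Pow(7, Rational(1, 2))))))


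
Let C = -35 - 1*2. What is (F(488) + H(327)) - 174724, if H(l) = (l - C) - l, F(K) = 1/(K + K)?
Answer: -170494511/976 ≈ -1.7469e+5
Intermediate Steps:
C = -37 (C = -35 - 2 = -37)
F(K) = 1/(2*K)
H(l) = 37 (H(l) = (l - 1*(-37)) - l = (l + 37) - l = (37 + l) - l = 37)
(F(488) + H(327)) - 174724 = ((1/2)/488 + 37) - 174724 = ((1/2)*(1/488) + 37) - 174724 = (1/976 + 37) - 174724 = 36113/976 - 174724 = -170494511/976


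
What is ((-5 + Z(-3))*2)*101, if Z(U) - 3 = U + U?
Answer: -1616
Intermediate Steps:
Z(U) = 3 + 2*U (Z(U) = 3 + (U + U) = 3 + 2*U)
((-5 + Z(-3))*2)*101 = ((-5 + (3 + 2*(-3)))*2)*101 = ((-5 + (3 - 6))*2)*101 = ((-5 - 3)*2)*101 = -8*2*101 = -16*101 = -1616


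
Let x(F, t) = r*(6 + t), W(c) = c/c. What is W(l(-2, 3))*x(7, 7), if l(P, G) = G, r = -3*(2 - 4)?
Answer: 78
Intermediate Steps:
r = 6 (r = -3*(-2) = 6)
W(c) = 1
x(F, t) = 36 + 6*t (x(F, t) = 6*(6 + t) = 36 + 6*t)
W(l(-2, 3))*x(7, 7) = 1*(36 + 6*7) = 1*(36 + 42) = 1*78 = 78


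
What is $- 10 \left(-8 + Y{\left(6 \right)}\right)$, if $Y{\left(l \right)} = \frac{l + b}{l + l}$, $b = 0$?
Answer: $75$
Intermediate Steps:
$Y{\left(l \right)} = \frac{1}{2}$ ($Y{\left(l \right)} = \frac{l + 0}{l + l} = \frac{l}{2 l} = l \frac{1}{2 l} = \frac{1}{2}$)
$- 10 \left(-8 + Y{\left(6 \right)}\right) = - 10 \left(-8 + \frac{1}{2}\right) = \left(-10\right) \left(- \frac{15}{2}\right) = 75$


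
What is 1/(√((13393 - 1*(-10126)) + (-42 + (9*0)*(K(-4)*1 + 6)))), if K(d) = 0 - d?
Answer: √23477/23477 ≈ 0.0065265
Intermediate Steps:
K(d) = -d
1/(√((13393 - 1*(-10126)) + (-42 + (9*0)*(K(-4)*1 + 6)))) = 1/(√((13393 - 1*(-10126)) + (-42 + (9*0)*(-1*(-4)*1 + 6)))) = 1/(√((13393 + 10126) + (-42 + 0*(4*1 + 6)))) = 1/(√(23519 + (-42 + 0*(4 + 6)))) = 1/(√(23519 + (-42 + 0*10))) = 1/(√(23519 + (-42 + 0))) = 1/(√(23519 - 42)) = 1/(√23477) = √23477/23477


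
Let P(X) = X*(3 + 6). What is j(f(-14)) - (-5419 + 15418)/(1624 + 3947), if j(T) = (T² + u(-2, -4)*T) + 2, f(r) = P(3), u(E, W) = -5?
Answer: 367813/619 ≈ 594.21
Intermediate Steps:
P(X) = 9*X (P(X) = X*9 = 9*X)
f(r) = 27 (f(r) = 9*3 = 27)
j(T) = 2 + T² - 5*T (j(T) = (T² - 5*T) + 2 = 2 + T² - 5*T)
j(f(-14)) - (-5419 + 15418)/(1624 + 3947) = (2 + 27² - 5*27) - (-5419 + 15418)/(1624 + 3947) = (2 + 729 - 135) - 9999/5571 = 596 - 9999/5571 = 596 - 1*1111/619 = 596 - 1111/619 = 367813/619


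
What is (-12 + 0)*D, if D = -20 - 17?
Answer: 444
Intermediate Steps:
D = -37
(-12 + 0)*D = (-12 + 0)*(-37) = -12*(-37) = 444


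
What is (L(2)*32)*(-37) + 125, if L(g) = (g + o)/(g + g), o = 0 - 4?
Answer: 717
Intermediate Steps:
o = -4
L(g) = (-4 + g)/(2*g) (L(g) = (g - 4)/(g + g) = (-4 + g)/((2*g)) = (-4 + g)*(1/(2*g)) = (-4 + g)/(2*g))
(L(2)*32)*(-37) + 125 = (((½)*(-4 + 2)/2)*32)*(-37) + 125 = (((½)*(½)*(-2))*32)*(-37) + 125 = -½*32*(-37) + 125 = -16*(-37) + 125 = 592 + 125 = 717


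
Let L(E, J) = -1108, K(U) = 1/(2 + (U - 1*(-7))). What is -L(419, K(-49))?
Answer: 1108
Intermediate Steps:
K(U) = 1/(9 + U) (K(U) = 1/(2 + (U + 7)) = 1/(2 + (7 + U)) = 1/(9 + U))
-L(419, K(-49)) = -1*(-1108) = 1108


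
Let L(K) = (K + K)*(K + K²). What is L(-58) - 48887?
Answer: -432383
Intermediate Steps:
L(K) = 2*K*(K + K²) (L(K) = (2*K)*(K + K²) = 2*K*(K + K²))
L(-58) - 48887 = 2*(-58)²*(1 - 58) - 48887 = 2*3364*(-57) - 48887 = -383496 - 48887 = -432383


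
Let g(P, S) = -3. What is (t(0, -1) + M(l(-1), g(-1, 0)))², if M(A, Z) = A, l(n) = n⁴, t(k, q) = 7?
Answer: 64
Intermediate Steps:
(t(0, -1) + M(l(-1), g(-1, 0)))² = (7 + (-1)⁴)² = (7 + 1)² = 8² = 64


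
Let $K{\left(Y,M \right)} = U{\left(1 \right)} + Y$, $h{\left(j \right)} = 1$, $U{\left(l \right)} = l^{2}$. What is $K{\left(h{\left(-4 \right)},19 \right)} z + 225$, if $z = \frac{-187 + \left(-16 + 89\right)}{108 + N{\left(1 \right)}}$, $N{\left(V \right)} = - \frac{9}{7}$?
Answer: $\frac{55493}{249} \approx 222.86$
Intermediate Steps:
$K{\left(Y,M \right)} = 1 + Y$ ($K{\left(Y,M \right)} = 1^{2} + Y = 1 + Y$)
$N{\left(V \right)} = - \frac{9}{7}$ ($N{\left(V \right)} = \left(-9\right) \frac{1}{7} = - \frac{9}{7}$)
$z = - \frac{266}{249}$ ($z = \frac{-187 + \left(-16 + 89\right)}{108 - \frac{9}{7}} = \frac{-187 + 73}{\frac{747}{7}} = \left(-114\right) \frac{7}{747} = - \frac{266}{249} \approx -1.0683$)
$K{\left(h{\left(-4 \right)},19 \right)} z + 225 = \left(1 + 1\right) \left(- \frac{266}{249}\right) + 225 = 2 \left(- \frac{266}{249}\right) + 225 = - \frac{532}{249} + 225 = \frac{55493}{249}$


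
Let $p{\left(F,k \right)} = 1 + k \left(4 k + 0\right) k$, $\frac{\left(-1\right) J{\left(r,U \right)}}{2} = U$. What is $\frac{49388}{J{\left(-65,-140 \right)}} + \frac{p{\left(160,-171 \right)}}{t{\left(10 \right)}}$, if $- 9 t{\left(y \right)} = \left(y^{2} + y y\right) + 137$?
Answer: $\frac{12604692029}{23590} \approx 5.3432 \cdot 10^{5}$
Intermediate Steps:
$J{\left(r,U \right)} = - 2 U$
$t{\left(y \right)} = - \frac{137}{9} - \frac{2 y^{2}}{9}$ ($t{\left(y \right)} = - \frac{\left(y^{2} + y y\right) + 137}{9} = - \frac{\left(y^{2} + y^{2}\right) + 137}{9} = - \frac{2 y^{2} + 137}{9} = - \frac{137 + 2 y^{2}}{9} = - \frac{137}{9} - \frac{2 y^{2}}{9}$)
$p{\left(F,k \right)} = 1 + 4 k^{3}$ ($p{\left(F,k \right)} = 1 + k 4 k k = 1 + k 4 k^{2} = 1 + 4 k^{3}$)
$\frac{49388}{J{\left(-65,-140 \right)}} + \frac{p{\left(160,-171 \right)}}{t{\left(10 \right)}} = \frac{49388}{\left(-2\right) \left(-140\right)} + \frac{1 + 4 \left(-171\right)^{3}}{- \frac{137}{9} - \frac{2 \cdot 10^{2}}{9}} = \frac{49388}{280} + \frac{1 + 4 \left(-5000211\right)}{- \frac{137}{9} - \frac{200}{9}} = 49388 \cdot \frac{1}{280} + \frac{1 - 20000844}{- \frac{137}{9} - \frac{200}{9}} = \frac{12347}{70} - \frac{20000843}{- \frac{337}{9}} = \frac{12347}{70} - - \frac{180007587}{337} = \frac{12347}{70} + \frac{180007587}{337} = \frac{12604692029}{23590}$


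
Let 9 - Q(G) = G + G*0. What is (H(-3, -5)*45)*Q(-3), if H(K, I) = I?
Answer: -2700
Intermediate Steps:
Q(G) = 9 - G (Q(G) = 9 - (G + G*0) = 9 - (G + 0) = 9 - G)
(H(-3, -5)*45)*Q(-3) = (-5*45)*(9 - 1*(-3)) = -225*(9 + 3) = -225*12 = -2700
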